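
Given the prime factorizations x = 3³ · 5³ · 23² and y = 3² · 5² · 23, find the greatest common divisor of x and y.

5175

min exponent per shared prime: 3² · 5² · 23 = 5175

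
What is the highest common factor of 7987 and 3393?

1

7987 = 7² · 163
3393 = 3² · 13 · 29
Common: 1 = 1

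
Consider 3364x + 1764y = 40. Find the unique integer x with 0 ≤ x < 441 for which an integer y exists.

gcd(3364, 1764) = 4 (Euclid: 3364 = 1·1764 + 1600; 1764 = 1·1600 + 164; 1600 = 9·164 + 124; 164 = 1·124 + 40; 124 = 3·40 + 4; 40 = 10·4 + 0), and 4 | 40.
Extended Euclid: 3364·(43) + 1764·(-82) = 4. Scale by 10: x₀ = 430.
General solution x = x₀ + 441t; reducing mod 441 gives x = 430 (and y = -820).

430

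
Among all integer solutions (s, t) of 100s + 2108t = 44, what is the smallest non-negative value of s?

148

gcd(100, 2108) = 4 (Euclid: 2108 = 21·100 + 8; 100 = 12·8 + 4; 8 = 2·4 + 0), and 4 | 44.
Extended Euclid: 100·(253) + 2108·(-12) = 4. Scale by 11: s₀ = 2783.
General solution s = s₀ + 527k; reducing mod 527 gives s = 148 (and t = -7).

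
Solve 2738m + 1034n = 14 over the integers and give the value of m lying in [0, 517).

Euclid: 2738 = 2·1034 + 670; 1034 = 1·670 + 364; 670 = 1·364 + 306; 364 = 1·306 + 58; 306 = 5·58 + 16; 58 = 3·16 + 10; 16 = 1·10 + 6; 10 = 1·6 + 4; 6 = 1·4 + 2; 4 = 2·2 + 0 → gcd = 2; 14 = 2·7.
Back-substitution yields 2738·(196) + 1034·(-519) = 2, so one solution is m = 196·7 = 1372, n = -519·7 = -3633.
Solutions in m differ by 1034/2 = 517; the one in [0, 517) is 1372 mod 517 = 338.

338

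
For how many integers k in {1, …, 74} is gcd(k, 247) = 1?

Prime factors of 247: 13, 19. Count integers ≤ 74 divisible by none of them.
By inclusion–exclusion: 74 − ⌊74/13⌋ − ⌊74/19⌋ + ⌊74/247⌋ = 66.

66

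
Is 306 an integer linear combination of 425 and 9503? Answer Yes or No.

Yes

gcd(425, 9503): 9503 = 22·425 + 153; 425 = 2·153 + 119; 153 = 1·119 + 34; 119 = 3·34 + 17; 34 = 2·17 + 0 → 17
17 divides 306, so a solution exists.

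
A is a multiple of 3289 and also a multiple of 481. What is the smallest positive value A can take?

121693

gcd first: 3289 = 6·481 + 403; 481 = 1·403 + 78; 403 = 5·78 + 13; 78 = 6·13 + 0 → gcd = 13
lcm = 3289·481/gcd = 1582009/13 = 121693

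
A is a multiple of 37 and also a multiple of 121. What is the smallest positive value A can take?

4477

gcd first: 121 = 3·37 + 10; 37 = 3·10 + 7; 10 = 1·7 + 3; 7 = 2·3 + 1; 3 = 3·1 + 0 → gcd = 1
lcm = 37·121/gcd = 4477/1 = 4477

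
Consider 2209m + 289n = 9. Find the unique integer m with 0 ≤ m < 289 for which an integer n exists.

42

Reduce mod 289: 2209m ≡ 9 (mod 289). With g = gcd(2209, 289) = 1 dividing 9, divide through: 2209m ≡ 9 (mod 289).
Since gcd(2209, 289) = 1, m ≡ 9·(2209)⁻¹ ≡ 42 (mod 289). Smallest non-negative: 42.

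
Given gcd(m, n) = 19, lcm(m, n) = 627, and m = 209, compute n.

57

Using mn = gcd(m,n)·lcm(m,n) = 19·627 = 11913, we get n = 11913/209 = 57.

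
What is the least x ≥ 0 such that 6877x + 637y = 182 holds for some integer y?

Reduce mod 637: 6877x ≡ 182 (mod 637). With g = gcd(6877, 637) = 13 dividing 182, divide through: 529x ≡ 14 (mod 49).
Since gcd(529, 49) = 1, x ≡ 14·(529)⁻¹ ≡ 28 (mod 49). Smallest non-negative: 28.

28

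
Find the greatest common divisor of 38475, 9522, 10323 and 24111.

9

gcd(38475, 9522): 38475 = 4·9522 + 387; 9522 = 24·387 + 234; 387 = 1·234 + 153; 234 = 1·153 + 81; 153 = 1·81 + 72; 81 = 1·72 + 9; 72 = 8·9 + 0 → 9
gcd(9, 10323): 10323 = 1147·9 + 0 → 9
gcd(9, 24111): 24111 = 2679·9 + 0 → 9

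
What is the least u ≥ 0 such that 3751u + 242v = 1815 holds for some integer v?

Reduce mod 242: 3751u ≡ 1815 (mod 242). With g = gcd(3751, 242) = 121 dividing 1815, divide through: 31u ≡ 15 (mod 2).
Since gcd(31, 2) = 1, u ≡ 15·(31)⁻¹ ≡ 1 (mod 2). Smallest non-negative: 1.

1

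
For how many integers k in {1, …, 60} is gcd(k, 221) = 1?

53

221 = 13·17. Inclusion–exclusion on these primes:
60 − ⌊60/13⌋ − ⌊60/17⌋ + ⌊60/221⌋ = 53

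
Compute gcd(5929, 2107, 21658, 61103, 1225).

5929 = 7² · 11²; 2107 = 7² · 43; 21658 = 2 · 7² · 13 · 17; 61103 = 7² · 29 · 43; 1225 = 5² · 7²
gcd takes min exponent of each prime: 7² = 49

49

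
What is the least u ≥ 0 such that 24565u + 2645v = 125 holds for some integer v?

Reduce mod 2645: 24565u ≡ 125 (mod 2645). With g = gcd(24565, 2645) = 5 dividing 125, divide through: 4913u ≡ 25 (mod 529).
Since gcd(4913, 529) = 1, u ≡ 25·(4913)⁻¹ ≡ 470 (mod 529). Smallest non-negative: 470.

470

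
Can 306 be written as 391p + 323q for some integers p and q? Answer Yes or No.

Yes

By Bézout, 391p + 323q = 306 has integer solutions iff gcd(391, 323) | 306.
Euclid: 391 = 1·323 + 68; 323 = 4·68 + 51; 68 = 1·51 + 17; 51 = 3·17 + 0. gcd = 17; 306 mod 17 = 0. Yes.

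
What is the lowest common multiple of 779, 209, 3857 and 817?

74798801

779 = 19 · 41; 209 = 11 · 19; 3857 = 7 · 19 · 29; 817 = 19 · 43
lcm takes max exponent of each prime: 7 · 11 · 19 · 29 · 41 · 43 = 74798801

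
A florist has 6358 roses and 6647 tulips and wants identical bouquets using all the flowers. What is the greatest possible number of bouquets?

Euclid: 6647 = 1·6358 + 289; 6358 = 22·289 + 0. Last nonzero remainder: 289.

289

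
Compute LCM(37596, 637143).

614205852

gcd first: 637143 = 16·37596 + 35607; 37596 = 1·35607 + 1989; 35607 = 17·1989 + 1794; 1989 = 1·1794 + 195; 1794 = 9·195 + 39; 195 = 5·39 + 0 → gcd = 39
lcm = 37596·637143/gcd = 23954028228/39 = 614205852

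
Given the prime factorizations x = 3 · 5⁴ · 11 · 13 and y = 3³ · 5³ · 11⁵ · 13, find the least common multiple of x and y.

35330563125

max exponent per prime: 3³ · 5⁴ · 11⁵ · 13 = 35330563125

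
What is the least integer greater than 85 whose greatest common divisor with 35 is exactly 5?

35 = 5·7. Any k with gcd(k, 35) = 5 is a multiple of 5, say 5s, with s coprime to 7.
Need s > 85/5, so s ≥ 18. First s ≥ 18 with gcd(s, 7) = 1 is s = 18. Thus k = 5·18 = 90.

90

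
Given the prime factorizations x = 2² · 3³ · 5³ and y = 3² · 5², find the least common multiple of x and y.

13500

max exponent per prime: 2² · 3³ · 5³ = 13500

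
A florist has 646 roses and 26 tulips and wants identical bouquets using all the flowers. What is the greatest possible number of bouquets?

2

646 = 2 · 17 · 19
26 = 2 · 13
Common: 2 = 2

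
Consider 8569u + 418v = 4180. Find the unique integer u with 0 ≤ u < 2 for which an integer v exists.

Euclid: 8569 = 20·418 + 209; 418 = 2·209 + 0 → gcd = 209; 4180 = 209·20.
Back-substitution yields 8569·(1) + 418·(-20) = 209, so one solution is u = 1·20 = 20, v = -20·20 = -400.
Solutions in u differ by 418/209 = 2; the one in [0, 2) is 20 mod 2 = 0.

0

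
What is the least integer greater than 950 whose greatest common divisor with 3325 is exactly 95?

1045

3325 = 95·35. Any a with gcd(a, 3325) = 95 is a multiple of 95, say 95s, with s coprime to 35.
Need s > 950/95, so s ≥ 11. First s ≥ 11 with gcd(s, 35) = 1 is s = 11. Thus a = 95·11 = 1045.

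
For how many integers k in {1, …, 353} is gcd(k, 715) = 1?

Prime factors of 715: 5, 11, 13. Count integers ≤ 353 divisible by none of them.
By inclusion–exclusion: 353 − ⌊353/5⌋ − ⌊353/11⌋ − ⌊353/13⌋ + ⌊353/55⌋ + ⌊353/65⌋ + ⌊353/143⌋ − ⌊353/715⌋ = 237.

237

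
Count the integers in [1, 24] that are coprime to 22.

11

Prime factors of 22: 2, 11. Count integers ≤ 24 divisible by none of them.
By inclusion–exclusion: 24 − ⌊24/2⌋ − ⌊24/11⌋ + ⌊24/22⌋ = 11.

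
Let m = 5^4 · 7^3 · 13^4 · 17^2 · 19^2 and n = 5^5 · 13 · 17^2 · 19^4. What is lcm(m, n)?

1153001301485271875

max exponent per prime: 5^5 · 7^3 · 13^4 · 17^2 · 19^4 = 1153001301485271875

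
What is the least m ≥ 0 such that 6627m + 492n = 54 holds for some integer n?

62

Euclid: 6627 = 13·492 + 231; 492 = 2·231 + 30; 231 = 7·30 + 21; 30 = 1·21 + 9; 21 = 2·9 + 3; 9 = 3·3 + 0 → gcd = 3; 54 = 3·18.
Back-substitution yields 6627·(49) + 492·(-660) = 3, so one solution is m = 49·18 = 882, n = -660·18 = -11880.
Solutions in m differ by 492/3 = 164; the one in [0, 164) is 882 mod 164 = 62.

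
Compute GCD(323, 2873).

17

Euclid: 2873 = 8·323 + 289; 323 = 1·289 + 34; 289 = 8·34 + 17; 34 = 2·17 + 0. Last nonzero remainder: 17.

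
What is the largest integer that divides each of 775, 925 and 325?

25

gcd(775, 925): 925 = 1·775 + 150; 775 = 5·150 + 25; 150 = 6·25 + 0 → 25
gcd(25, 325): 325 = 13·25 + 0 → 25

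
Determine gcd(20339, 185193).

1

Euclid: 185193 = 9·20339 + 2142; 20339 = 9·2142 + 1061; 2142 = 2·1061 + 20; 1061 = 53·20 + 1; 20 = 20·1 + 0. Last nonzero remainder: 1.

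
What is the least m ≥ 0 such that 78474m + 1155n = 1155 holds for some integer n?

0

gcd(78474, 1155) = 33 (Euclid: 78474 = 67·1155 + 1089; 1155 = 1·1089 + 66; 1089 = 16·66 + 33; 66 = 2·33 + 0), and 33 | 1155.
Extended Euclid: 78474·(17) + 1155·(-1155) = 33. Scale by 35: m₀ = 595.
General solution m = m₀ + 35t; reducing mod 35 gives m = 0 (and n = 1).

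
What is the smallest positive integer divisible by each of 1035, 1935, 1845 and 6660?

lcm(1035, 1935) = 1035·1935/gcd = 2002725/45 = 44505
lcm(44505, 1845) = 44505·1845/gcd = 82111725/45 = 1824705
lcm(1824705, 6660) = 1824705·6660/gcd = 12152535300/45 = 270056340

270056340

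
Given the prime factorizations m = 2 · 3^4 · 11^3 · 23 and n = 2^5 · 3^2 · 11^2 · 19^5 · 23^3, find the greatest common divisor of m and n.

50094

min exponent per shared prime: 2 · 3^2 · 11^2 · 23 = 50094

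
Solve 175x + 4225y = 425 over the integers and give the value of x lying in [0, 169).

99

Reduce mod 4225: 175x ≡ 425 (mod 4225). With g = gcd(175, 4225) = 25 dividing 425, divide through: 7x ≡ 17 (mod 169).
Since gcd(7, 169) = 1, x ≡ 17·(7)⁻¹ ≡ 99 (mod 169). Smallest non-negative: 99.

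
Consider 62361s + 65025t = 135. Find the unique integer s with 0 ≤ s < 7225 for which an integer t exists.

Euclid: 65025 = 1·62361 + 2664; 62361 = 23·2664 + 1089; 2664 = 2·1089 + 486; 1089 = 2·486 + 117; 486 = 4·117 + 18; 117 = 6·18 + 9; 18 = 2·9 + 0 → gcd = 9; 135 = 9·15.
Back-substitution yields 62361·(3344) + 65025·(-3207) = 9, so one solution is s = 3344·15 = 50160, t = -3207·15 = -48105.
Solutions in s differ by 65025/9 = 7225; the one in [0, 7225) is 50160 mod 7225 = 6810.

6810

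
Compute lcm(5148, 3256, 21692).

lcm(5148, 3256) = 5148·3256/gcd = 16761888/44 = 380952
lcm(380952, 21692) = 380952·21692/gcd = 8263610784/44 = 187809336

187809336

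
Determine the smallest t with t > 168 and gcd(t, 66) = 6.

Multiples of 6 above 168: 6·29, 6·30, … . Need the cofactor coprime to 66/6 = 11.
Checking s = 29, 30, … the first with gcd(s, 11) = 1 is s = 29, giving 174.

174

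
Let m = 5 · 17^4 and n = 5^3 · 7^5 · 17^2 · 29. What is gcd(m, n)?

1445

min exponent per shared prime: 5 · 17^2 = 1445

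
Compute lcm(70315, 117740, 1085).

7332729460

70315 = 5 · 7³ · 41; 117740 = 2² · 5 · 7 · 29²; 1085 = 5 · 7 · 31
lcm takes max exponent of each prime: 2² · 5 · 7³ · 29² · 31 · 41 = 7332729460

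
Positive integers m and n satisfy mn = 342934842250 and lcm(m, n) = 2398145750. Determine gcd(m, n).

gcd·lcm = product, so gcd = 342934842250/2398145750 = 143.

143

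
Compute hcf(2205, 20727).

Euclid: 20727 = 9·2205 + 882; 2205 = 2·882 + 441; 882 = 2·441 + 0. Last nonzero remainder: 441.

441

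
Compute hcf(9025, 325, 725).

9025 = 5² · 19²; 325 = 5² · 13; 725 = 5² · 29
gcd takes min exponent of each prime: 5² = 25

25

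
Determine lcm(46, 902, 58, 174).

46 = 2 · 23; 902 = 2 · 11 · 41; 58 = 2 · 29; 174 = 2 · 3 · 29
lcm takes max exponent of each prime: 2 · 3 · 11 · 23 · 29 · 41 = 1804902

1804902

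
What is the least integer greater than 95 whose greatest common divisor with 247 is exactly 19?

gcd(t, 247) = 19 forces 19 | t; write t = 19s. Then gcd(19s, 19·13) = 19·gcd(s, 13), so need gcd(s, 13) = 1.
19s > 95 gives s ≥ 6. The least s ≥ 6 coprime to 13 is 6, so t = 19·6 = 114.

114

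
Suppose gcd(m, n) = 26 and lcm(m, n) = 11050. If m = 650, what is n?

m·n = gcd·lcm = 26·11050 = 287300, so n = 287300/650 = 442.

442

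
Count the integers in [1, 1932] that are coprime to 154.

753

Prime factors of 154: 2, 7, 11. Count integers ≤ 1932 divisible by none of them.
By inclusion–exclusion: 1932 − ⌊1932/2⌋ − ⌊1932/7⌋ − ⌊1932/11⌋ + ⌊1932/14⌋ + ⌊1932/22⌋ + ⌊1932/77⌋ − ⌊1932/154⌋ = 753.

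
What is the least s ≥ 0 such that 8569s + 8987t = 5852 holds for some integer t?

Reduce mod 8987: 8569s ≡ 5852 (mod 8987). With g = gcd(8569, 8987) = 209 dividing 5852, divide through: 41s ≡ 28 (mod 43).
Since gcd(41, 43) = 1, s ≡ 28·(41)⁻¹ ≡ 29 (mod 43). Smallest non-negative: 29.

29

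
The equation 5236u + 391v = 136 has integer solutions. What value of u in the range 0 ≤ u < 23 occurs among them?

6

Reduce mod 391: 5236u ≡ 136 (mod 391). With g = gcd(5236, 391) = 17 dividing 136, divide through: 308u ≡ 8 (mod 23).
Since gcd(308, 23) = 1, u ≡ 8·(308)⁻¹ ≡ 6 (mod 23). Smallest non-negative: 6.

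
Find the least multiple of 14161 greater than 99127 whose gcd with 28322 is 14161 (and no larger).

gcd(x, 28322) = 14161 forces 14161 | x; write x = 14161s. Then gcd(14161s, 14161·2) = 14161·gcd(s, 2), so need gcd(s, 2) = 1.
14161s > 99127 gives s ≥ 8. The least s ≥ 8 coprime to 2 is 9, so x = 14161·9 = 127449.

127449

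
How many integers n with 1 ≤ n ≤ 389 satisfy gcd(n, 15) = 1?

208

Prime factors of 15: 3, 5. Count integers ≤ 389 divisible by none of them.
By inclusion–exclusion: 389 − ⌊389/3⌋ − ⌊389/5⌋ + ⌊389/15⌋ = 208.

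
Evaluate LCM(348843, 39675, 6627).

lcm(348843, 39675) = 348843·39675/gcd = 13840346025/3 = 4613448675
lcm(4613448675, 6627) = 4613448675·6627/gcd = 30573324369225/3 = 10191108123075

10191108123075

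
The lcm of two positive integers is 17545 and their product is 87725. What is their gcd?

5

gcd·lcm = product, so gcd = 87725/17545 = 5.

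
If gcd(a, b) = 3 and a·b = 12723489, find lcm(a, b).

gcd·lcm = product, so lcm = 12723489/3 = 4241163.

4241163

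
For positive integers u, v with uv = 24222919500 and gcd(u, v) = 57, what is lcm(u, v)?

424963500

For any two positive integers, gcd × lcm equals their product. Hence lcm = 24222919500 / 57 = 424963500.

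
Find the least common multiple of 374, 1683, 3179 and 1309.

400554

374 = 2 · 11 · 17; 1683 = 3² · 11 · 17; 3179 = 11 · 17²; 1309 = 7 · 11 · 17
lcm takes max exponent of each prime: 2 · 3² · 7 · 11 · 17² = 400554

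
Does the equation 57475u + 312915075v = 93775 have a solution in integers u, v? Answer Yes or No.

Yes

By Bézout, 57475u + 312915075v = 93775 has integer solutions iff gcd(57475, 312915075) | 93775.
Euclid: 312915075 = 5444·57475 + 21175; 57475 = 2·21175 + 15125; 21175 = 1·15125 + 6050; 15125 = 2·6050 + 3025; 6050 = 2·3025 + 0. gcd = 3025; 93775 mod 3025 = 0. Yes.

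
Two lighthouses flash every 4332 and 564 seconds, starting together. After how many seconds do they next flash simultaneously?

203604

4332 = 2² · 3 · 19²; 564 = 2² · 3 · 47
max exponents: 2² · 3 · 19² · 47 = 203604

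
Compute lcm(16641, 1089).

gcd first: 16641 = 15·1089 + 306; 1089 = 3·306 + 171; 306 = 1·171 + 135; 171 = 1·135 + 36; 135 = 3·36 + 27; 36 = 1·27 + 9; 27 = 3·9 + 0 → gcd = 9
lcm = 16641·1089/gcd = 18122049/9 = 2013561

2013561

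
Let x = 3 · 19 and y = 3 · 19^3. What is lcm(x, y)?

max exponent per prime: 3 · 19^3 = 20577

20577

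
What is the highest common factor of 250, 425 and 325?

250 = 2 · 5³; 425 = 5² · 17; 325 = 5² · 13
gcd takes min exponent of each prime: 5² = 25

25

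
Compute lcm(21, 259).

21 = 3 · 7; 259 = 7 · 37
max exponents: 3 · 7 · 37 = 777

777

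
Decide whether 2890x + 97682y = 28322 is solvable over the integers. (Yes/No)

Yes

gcd(2890, 97682): 97682 = 33·2890 + 2312; 2890 = 1·2312 + 578; 2312 = 4·578 + 0 → 578
578 divides 28322, so a solution exists.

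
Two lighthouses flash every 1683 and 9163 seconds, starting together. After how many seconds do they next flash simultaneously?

82467

gcd first: 9163 = 5·1683 + 748; 1683 = 2·748 + 187; 748 = 4·187 + 0 → gcd = 187
lcm = 1683·9163/gcd = 15421329/187 = 82467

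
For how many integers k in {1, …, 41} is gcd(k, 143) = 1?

143 = 11·13. Inclusion–exclusion on these primes:
41 − ⌊41/11⌋ − ⌊41/13⌋ + ⌊41/143⌋ = 35

35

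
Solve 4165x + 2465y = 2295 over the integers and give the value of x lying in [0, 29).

26

Reduce mod 2465: 4165x ≡ 2295 (mod 2465). With g = gcd(4165, 2465) = 85 dividing 2295, divide through: 49x ≡ 27 (mod 29).
Since gcd(49, 29) = 1, x ≡ 27·(49)⁻¹ ≡ 26 (mod 29). Smallest non-negative: 26.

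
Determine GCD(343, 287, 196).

7

343 = 7³; 287 = 7 · 41; 196 = 2² · 7²
gcd takes min exponent of each prime: 7 = 7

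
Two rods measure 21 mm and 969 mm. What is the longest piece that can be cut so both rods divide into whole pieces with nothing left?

21 = 3 · 7
969 = 3 · 17 · 19
Common: 3 = 3

3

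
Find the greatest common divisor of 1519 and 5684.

49

Euclid: 5684 = 3·1519 + 1127; 1519 = 1·1127 + 392; 1127 = 2·392 + 343; 392 = 1·343 + 49; 343 = 7·49 + 0. Last nonzero remainder: 49.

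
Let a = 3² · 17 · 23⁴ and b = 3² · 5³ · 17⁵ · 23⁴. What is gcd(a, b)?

42815673

min exponent per shared prime: 3² · 17 · 23⁴ = 42815673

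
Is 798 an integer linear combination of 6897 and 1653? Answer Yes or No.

Yes

gcd(6897, 1653): 6897 = 4·1653 + 285; 1653 = 5·285 + 228; 285 = 1·228 + 57; 228 = 4·57 + 0 → 57
57 divides 798, so a solution exists.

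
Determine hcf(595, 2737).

Euclid: 2737 = 4·595 + 357; 595 = 1·357 + 238; 357 = 1·238 + 119; 238 = 2·119 + 0. Last nonzero remainder: 119.

119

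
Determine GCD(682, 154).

Euclid: 682 = 4·154 + 66; 154 = 2·66 + 22; 66 = 3·22 + 0. Last nonzero remainder: 22.

22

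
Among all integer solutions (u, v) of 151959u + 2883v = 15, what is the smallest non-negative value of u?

429

gcd(151959, 2883) = 3 (Euclid: 151959 = 52·2883 + 2043; 2883 = 1·2043 + 840; 2043 = 2·840 + 363; 840 = 2·363 + 114; 363 = 3·114 + 21; 114 = 5·21 + 9; 21 = 2·9 + 3; 9 = 3·3 + 0), and 3 | 15.
Extended Euclid: 151959·(278) + 2883·(-14653) = 3. Scale by 5: u₀ = 1390.
General solution u = u₀ + 961t; reducing mod 961 gives u = 429 (and v = -22612).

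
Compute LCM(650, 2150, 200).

650 = 2 · 5² · 13; 2150 = 2 · 5² · 43; 200 = 2³ · 5²
lcm takes max exponent of each prime: 2³ · 5² · 13 · 43 = 111800

111800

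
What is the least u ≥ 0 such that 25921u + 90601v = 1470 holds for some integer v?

gcd(25921, 90601) = 49 (Euclid: 90601 = 3·25921 + 12838; 25921 = 2·12838 + 245; 12838 = 52·245 + 98; 245 = 2·98 + 49; 98 = 2·49 + 0), and 49 | 1470.
Extended Euclid: 25921·(741) + 90601·(-212) = 49. Scale by 30: u₀ = 22230.
General solution u = u₀ + 1849t; reducing mod 1849 gives u = 42 (and v = -12).

42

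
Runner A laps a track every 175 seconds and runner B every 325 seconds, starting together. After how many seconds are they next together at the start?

2275

gcd first: 325 = 1·175 + 150; 175 = 1·150 + 25; 150 = 6·25 + 0 → gcd = 25
lcm = 175·325/gcd = 56875/25 = 2275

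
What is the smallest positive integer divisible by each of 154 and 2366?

26026

gcd first: 2366 = 15·154 + 56; 154 = 2·56 + 42; 56 = 1·42 + 14; 42 = 3·14 + 0 → gcd = 14
lcm = 154·2366/gcd = 364364/14 = 26026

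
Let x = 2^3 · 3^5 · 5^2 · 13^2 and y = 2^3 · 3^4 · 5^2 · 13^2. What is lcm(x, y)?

max exponent per prime: 2^3 · 3^5 · 5^2 · 13^2 = 8213400

8213400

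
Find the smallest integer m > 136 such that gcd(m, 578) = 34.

170

Multiples of 34 above 136: 34·5, 34·6, … . Need the cofactor coprime to 578/34 = 17.
Checking s = 5, 6, … the first with gcd(s, 17) = 1 is s = 5, giving 170.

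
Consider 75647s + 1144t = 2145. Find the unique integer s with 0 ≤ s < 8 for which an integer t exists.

7

Reduce mod 1144: 75647s ≡ 2145 (mod 1144). With g = gcd(75647, 1144) = 143 dividing 2145, divide through: 529s ≡ 15 (mod 8).
Since gcd(529, 8) = 1, s ≡ 15·(529)⁻¹ ≡ 7 (mod 8). Smallest non-negative: 7.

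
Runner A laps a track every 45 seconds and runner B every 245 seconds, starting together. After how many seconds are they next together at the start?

gcd first: 245 = 5·45 + 20; 45 = 2·20 + 5; 20 = 4·5 + 0 → gcd = 5
lcm = 45·245/gcd = 11025/5 = 2205

2205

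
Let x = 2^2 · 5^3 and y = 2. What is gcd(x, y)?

min exponent per shared prime: 2 = 2

2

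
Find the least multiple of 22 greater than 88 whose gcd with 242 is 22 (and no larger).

gcd(x, 242) = 22 forces 22 | x; write x = 22s. Then gcd(22s, 22·11) = 22·gcd(s, 11), so need gcd(s, 11) = 1.
22s > 88 gives s ≥ 5. The least s ≥ 5 coprime to 11 is 5, so x = 22·5 = 110.

110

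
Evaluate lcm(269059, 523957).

269059 = 7² · 17² · 19; 523957 = 7² · 17² · 37
max exponents: 7² · 17² · 19 · 37 = 9955183

9955183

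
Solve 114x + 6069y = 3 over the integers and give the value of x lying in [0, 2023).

1118

gcd(114, 6069) = 3 (Euclid: 6069 = 53·114 + 27; 114 = 4·27 + 6; 27 = 4·6 + 3; 6 = 2·3 + 0), and 3 | 3.
Extended Euclid: 114·(-905) + 6069·(17) = 3. Scale by 1: x₀ = -905.
General solution x = x₀ + 2023t; reducing mod 2023 gives x = 1118 (and y = -21).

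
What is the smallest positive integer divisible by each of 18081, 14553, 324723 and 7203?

64584482193

18081 = 3² · 7² · 41; 14553 = 3³ · 7² · 11; 324723 = 3 · 7² · 47²; 7203 = 3 · 7⁴
lcm takes max exponent of each prime: 3³ · 7⁴ · 11 · 41 · 47² = 64584482193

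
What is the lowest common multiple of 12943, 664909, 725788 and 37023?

12943 = 7 · 43²; 664909 = 7 · 43 · 47²; 725788 = 2² · 7³ · 23²; 37023 = 3 · 7 · 41 · 43
lcm takes max exponent of each prime: 2² · 3 · 7³ · 23² · 41 · 43² · 47² = 364625906534484

364625906534484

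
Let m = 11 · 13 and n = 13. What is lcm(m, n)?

max exponent per prime: 11 · 13 = 143

143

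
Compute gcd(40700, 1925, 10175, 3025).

275

40700 = 2² · 5² · 11 · 37; 1925 = 5² · 7 · 11; 10175 = 5² · 11 · 37; 3025 = 5² · 11²
gcd takes min exponent of each prime: 5² · 11 = 275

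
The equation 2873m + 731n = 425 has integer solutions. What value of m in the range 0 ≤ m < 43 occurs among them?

Reduce mod 731: 2873m ≡ 425 (mod 731). With g = gcd(2873, 731) = 17 dividing 425, divide through: 169m ≡ 25 (mod 43).
Since gcd(169, 43) = 1, m ≡ 25·(169)⁻¹ ≡ 6 (mod 43). Smallest non-negative: 6.

6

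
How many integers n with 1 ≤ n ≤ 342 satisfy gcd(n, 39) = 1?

210

Prime factors of 39: 3, 13. Count integers ≤ 342 divisible by none of them.
By inclusion–exclusion: 342 − ⌊342/3⌋ − ⌊342/13⌋ + ⌊342/39⌋ = 210.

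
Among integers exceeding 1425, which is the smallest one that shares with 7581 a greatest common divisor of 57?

1482

gcd(m, 7581) = 57 forces 57 | m; write m = 57s. Then gcd(57s, 57·133) = 57·gcd(s, 133), so need gcd(s, 133) = 1.
57s > 1425 gives s ≥ 26. The least s ≥ 26 coprime to 133 is 26, so m = 57·26 = 1482.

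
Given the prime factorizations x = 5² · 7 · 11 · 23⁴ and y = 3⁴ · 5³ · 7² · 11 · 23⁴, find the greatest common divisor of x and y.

538693925

min exponent per shared prime: 5² · 7 · 11 · 23⁴ = 538693925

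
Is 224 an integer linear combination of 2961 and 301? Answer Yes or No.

Yes

gcd(2961, 301): 2961 = 9·301 + 252; 301 = 1·252 + 49; 252 = 5·49 + 7; 49 = 7·7 + 0 → 7
7 divides 224, so a solution exists.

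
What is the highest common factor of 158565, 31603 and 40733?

gcd(158565, 31603): 158565 = 5·31603 + 550; 31603 = 57·550 + 253; 550 = 2·253 + 44; 253 = 5·44 + 33; 44 = 1·33 + 11; 33 = 3·11 + 0 → 11
gcd(11, 40733): 40733 = 3703·11 + 0 → 11

11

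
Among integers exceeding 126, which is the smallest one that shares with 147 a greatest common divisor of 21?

gcd(t, 147) = 21 forces 21 | t; write t = 21s. Then gcd(21s, 21·7) = 21·gcd(s, 7), so need gcd(s, 7) = 1.
21s > 126 gives s ≥ 7. The least s ≥ 7 coprime to 7 is 8, so t = 21·8 = 168.

168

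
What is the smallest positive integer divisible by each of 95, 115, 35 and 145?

443555

95 = 5 · 19; 115 = 5 · 23; 35 = 5 · 7; 145 = 5 · 29
lcm takes max exponent of each prime: 5 · 7 · 19 · 23 · 29 = 443555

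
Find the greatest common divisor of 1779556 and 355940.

Euclid: 1779556 = 4·355940 + 355796; 355940 = 1·355796 + 144; 355796 = 2470·144 + 116; 144 = 1·116 + 28; 116 = 4·28 + 4; 28 = 7·4 + 0. Last nonzero remainder: 4.

4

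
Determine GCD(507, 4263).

3

Euclid: 4263 = 8·507 + 207; 507 = 2·207 + 93; 207 = 2·93 + 21; 93 = 4·21 + 9; 21 = 2·9 + 3; 9 = 3·3 + 0. Last nonzero remainder: 3.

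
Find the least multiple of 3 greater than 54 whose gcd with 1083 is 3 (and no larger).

1083 = 3·361. Any x with gcd(x, 1083) = 3 is a multiple of 3, say 3s, with s coprime to 361.
Need s > 54/3, so s ≥ 19. First s ≥ 19 with gcd(s, 361) = 1 is s = 20. Thus x = 3·20 = 60.

60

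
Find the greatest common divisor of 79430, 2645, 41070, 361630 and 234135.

5

gcd(79430, 2645): 79430 = 30·2645 + 80; 2645 = 33·80 + 5; 80 = 16·5 + 0 → 5
gcd(5, 41070): 41070 = 8214·5 + 0 → 5
gcd(5, 361630): 361630 = 72326·5 + 0 → 5
gcd(5, 234135): 234135 = 46827·5 + 0 → 5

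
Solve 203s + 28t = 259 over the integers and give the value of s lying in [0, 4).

1

Euclid: 203 = 7·28 + 7; 28 = 4·7 + 0 → gcd = 7; 259 = 7·37.
Back-substitution yields 203·(1) + 28·(-7) = 7, so one solution is s = 1·37 = 37, t = -7·37 = -259.
Solutions in s differ by 28/7 = 4; the one in [0, 4) is 37 mod 4 = 1.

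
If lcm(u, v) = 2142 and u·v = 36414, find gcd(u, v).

17

From gcd × lcm = uv: gcd = 36414 / 2142 = 17.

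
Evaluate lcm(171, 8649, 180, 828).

171 = 3² · 19; 8649 = 3² · 31²; 180 = 2² · 3² · 5; 828 = 2² · 3² · 23
lcm takes max exponent of each prime: 2² · 3² · 5 · 19 · 23 · 31² = 75592260

75592260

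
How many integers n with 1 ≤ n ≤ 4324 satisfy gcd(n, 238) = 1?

1744

238 = 2·7·17. Inclusion–exclusion on these primes:
4324 − ⌊4324/2⌋ − ⌊4324/7⌋ − ⌊4324/17⌋ + ⌊4324/14⌋ + ⌊4324/34⌋ + ⌊4324/119⌋ − ⌊4324/238⌋ = 1744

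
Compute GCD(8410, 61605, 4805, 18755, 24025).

gcd(8410, 61605): 61605 = 7·8410 + 2735; 8410 = 3·2735 + 205; 2735 = 13·205 + 70; 205 = 2·70 + 65; 70 = 1·65 + 5; 65 = 13·5 + 0 → 5
gcd(5, 4805): 4805 = 961·5 + 0 → 5
gcd(5, 18755): 18755 = 3751·5 + 0 → 5
gcd(5, 24025): 24025 = 4805·5 + 0 → 5

5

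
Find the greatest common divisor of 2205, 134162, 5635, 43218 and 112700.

gcd(2205, 134162): 134162 = 60·2205 + 1862; 2205 = 1·1862 + 343; 1862 = 5·343 + 147; 343 = 2·147 + 49; 147 = 3·49 + 0 → 49
gcd(49, 5635): 5635 = 115·49 + 0 → 49
gcd(49, 43218): 43218 = 882·49 + 0 → 49
gcd(49, 112700): 112700 = 2300·49 + 0 → 49

49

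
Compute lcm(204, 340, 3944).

59160

204 = 2² · 3 · 17; 340 = 2² · 5 · 17; 3944 = 2³ · 17 · 29
lcm takes max exponent of each prime: 2³ · 3 · 5 · 17 · 29 = 59160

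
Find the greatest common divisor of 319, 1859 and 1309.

11

gcd(319, 1859): 1859 = 5·319 + 264; 319 = 1·264 + 55; 264 = 4·55 + 44; 55 = 1·44 + 11; 44 = 4·11 + 0 → 11
gcd(11, 1309): 1309 = 119·11 + 0 → 11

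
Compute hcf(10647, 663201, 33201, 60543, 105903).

gcd(10647, 663201): 663201 = 62·10647 + 3087; 10647 = 3·3087 + 1386; 3087 = 2·1386 + 315; 1386 = 4·315 + 126; 315 = 2·126 + 63; 126 = 2·63 + 0 → 63
gcd(63, 33201): 33201 = 527·63 + 0 → 63
gcd(63, 60543): 60543 = 961·63 + 0 → 63
gcd(63, 105903): 105903 = 1681·63 + 0 → 63

63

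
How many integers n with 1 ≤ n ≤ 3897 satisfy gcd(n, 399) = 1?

2110

399 = 3·7·19. Inclusion–exclusion on these primes:
3897 − ⌊3897/3⌋ − ⌊3897/7⌋ − ⌊3897/19⌋ + ⌊3897/21⌋ + ⌊3897/57⌋ + ⌊3897/133⌋ − ⌊3897/399⌋ = 2110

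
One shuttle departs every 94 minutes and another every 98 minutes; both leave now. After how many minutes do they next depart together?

4606

gcd first: 98 = 1·94 + 4; 94 = 23·4 + 2; 4 = 2·2 + 0 → gcd = 2
lcm = 94·98/gcd = 9212/2 = 4606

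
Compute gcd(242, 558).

Euclid: 558 = 2·242 + 74; 242 = 3·74 + 20; 74 = 3·20 + 14; 20 = 1·14 + 6; 14 = 2·6 + 2; 6 = 3·2 + 0. Last nonzero remainder: 2.

2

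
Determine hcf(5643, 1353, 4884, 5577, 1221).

33

gcd(5643, 1353): 5643 = 4·1353 + 231; 1353 = 5·231 + 198; 231 = 1·198 + 33; 198 = 6·33 + 0 → 33
gcd(33, 4884): 4884 = 148·33 + 0 → 33
gcd(33, 5577): 5577 = 169·33 + 0 → 33
gcd(33, 1221): 1221 = 37·33 + 0 → 33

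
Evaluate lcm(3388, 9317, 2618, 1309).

633556

3388 = 2² · 7 · 11²; 9317 = 7 · 11³; 2618 = 2 · 7 · 11 · 17; 1309 = 7 · 11 · 17
lcm takes max exponent of each prime: 2² · 7 · 11³ · 17 = 633556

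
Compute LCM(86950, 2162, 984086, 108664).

24202512675400

86950 = 2 · 5² · 37 · 47; 2162 = 2 · 23 · 47; 984086 = 2 · 19² · 29 · 47; 108664 = 2³ · 17² · 47
lcm takes max exponent of each prime: 2³ · 5² · 17² · 19² · 23 · 29 · 37 · 47 = 24202512675400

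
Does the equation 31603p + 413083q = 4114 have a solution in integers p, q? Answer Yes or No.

Yes

gcd(31603, 413083): 413083 = 13·31603 + 2244; 31603 = 14·2244 + 187; 2244 = 12·187 + 0 → 187
187 divides 4114, so a solution exists.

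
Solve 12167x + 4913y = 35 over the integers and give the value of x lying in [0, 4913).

Euclid: 12167 = 2·4913 + 2341; 4913 = 2·2341 + 231; 2341 = 10·231 + 31; 231 = 7·31 + 14; 31 = 2·14 + 3; 14 = 4·3 + 2; 3 = 1·2 + 1; 2 = 2·1 + 0 → gcd = 1; 35 = 1·35.
Back-substitution yields 12167·(1744) + 4913·(-4319) = 1, so one solution is x = 1744·35 = 61040, y = -4319·35 = -151165.
Solutions in x differ by 4913/1 = 4913; the one in [0, 4913) is 61040 mod 4913 = 2084.

2084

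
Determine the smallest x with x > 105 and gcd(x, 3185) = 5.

3185 = 5·637. Any x with gcd(x, 3185) = 5 is a multiple of 5, say 5s, with s coprime to 637.
Need s > 105/5, so s ≥ 22. First s ≥ 22 with gcd(s, 637) = 1 is s = 22. Thus x = 5·22 = 110.

110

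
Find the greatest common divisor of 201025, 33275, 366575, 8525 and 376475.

gcd(201025, 33275): 201025 = 6·33275 + 1375; 33275 = 24·1375 + 275; 1375 = 5·275 + 0 → 275
gcd(275, 366575): 366575 = 1333·275 + 0 → 275
gcd(275, 8525): 8525 = 31·275 + 0 → 275
gcd(275, 376475): 376475 = 1369·275 + 0 → 275

275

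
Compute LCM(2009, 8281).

gcd first: 8281 = 4·2009 + 245; 2009 = 8·245 + 49; 245 = 5·49 + 0 → gcd = 49
lcm = 2009·8281/gcd = 16636529/49 = 339521

339521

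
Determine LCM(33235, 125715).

gcd first: 125715 = 3·33235 + 26010; 33235 = 1·26010 + 7225; 26010 = 3·7225 + 4335; 7225 = 1·4335 + 2890; 4335 = 1·2890 + 1445; 2890 = 2·1445 + 0 → gcd = 1445
lcm = 33235·125715/gcd = 4178138025/1445 = 2891445

2891445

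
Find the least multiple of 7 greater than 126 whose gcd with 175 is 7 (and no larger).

133

175 = 7·25. Any x with gcd(x, 175) = 7 is a multiple of 7, say 7s, with s coprime to 25.
Need s > 126/7, so s ≥ 19. First s ≥ 19 with gcd(s, 25) = 1 is s = 19. Thus x = 7·19 = 133.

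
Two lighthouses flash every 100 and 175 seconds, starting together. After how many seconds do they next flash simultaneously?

100 = 2² · 5²; 175 = 5² · 7
max exponents: 2² · 5² · 7 = 700

700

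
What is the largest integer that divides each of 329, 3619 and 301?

gcd(329, 3619): 3619 = 11·329 + 0 → 329
gcd(329, 301): 329 = 1·301 + 28; 301 = 10·28 + 21; 28 = 1·21 + 7; 21 = 3·7 + 0 → 7

7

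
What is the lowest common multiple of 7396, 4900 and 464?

7396 = 2² · 43²; 4900 = 2² · 5² · 7²; 464 = 2⁴ · 29
lcm takes max exponent of each prime: 2⁴ · 5² · 7² · 29 · 43² = 1050971600

1050971600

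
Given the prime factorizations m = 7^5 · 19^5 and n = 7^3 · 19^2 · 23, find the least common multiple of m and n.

957163305539

max exponent per prime: 7^5 · 19^5 · 23 = 957163305539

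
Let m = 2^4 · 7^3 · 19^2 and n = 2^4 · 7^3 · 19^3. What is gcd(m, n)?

1981168

min exponent per shared prime: 2^4 · 7^3 · 19^2 = 1981168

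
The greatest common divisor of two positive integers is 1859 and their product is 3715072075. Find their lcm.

Since gcd(p,q)·lcm(p,q) = pq, lcm = 3715072075/1859 = 1998425.

1998425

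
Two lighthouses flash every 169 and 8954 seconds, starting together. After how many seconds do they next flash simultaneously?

gcd first: 8954 = 52·169 + 166; 169 = 1·166 + 3; 166 = 55·3 + 1; 3 = 3·1 + 0 → gcd = 1
lcm = 169·8954/gcd = 1513226/1 = 1513226

1513226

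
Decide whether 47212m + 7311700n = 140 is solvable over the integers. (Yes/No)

No

By Bézout, 47212m + 7311700n = 140 has integer solutions iff gcd(47212, 7311700) | 140.
Euclid: 7311700 = 154·47212 + 41052; 47212 = 1·41052 + 6160; 41052 = 6·6160 + 4092; 6160 = 1·4092 + 2068; 4092 = 1·2068 + 2024; 2068 = 1·2024 + 44; 2024 = 46·44 + 0. gcd = 44; 140 mod 44 = 8. No.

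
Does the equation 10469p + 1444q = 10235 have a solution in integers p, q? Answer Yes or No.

gcd(10469, 1444): 10469 = 7·1444 + 361; 1444 = 4·361 + 0 → 361
361 does not divide 10235, so a solution does not exist.

No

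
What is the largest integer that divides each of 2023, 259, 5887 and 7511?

2023 = 7 · 17²; 259 = 7 · 37; 5887 = 7 · 29²; 7511 = 7 · 29 · 37
gcd takes min exponent of each prime: 7 = 7

7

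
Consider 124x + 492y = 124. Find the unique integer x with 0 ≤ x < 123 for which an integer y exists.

1

Euclid: 492 = 3·124 + 120; 124 = 1·120 + 4; 120 = 30·4 + 0 → gcd = 4; 124 = 4·31.
Back-substitution yields 124·(4) + 492·(-1) = 4, so one solution is x = 4·31 = 124, y = -1·31 = -31.
Solutions in x differ by 492/4 = 123; the one in [0, 123) is 124 mod 123 = 1.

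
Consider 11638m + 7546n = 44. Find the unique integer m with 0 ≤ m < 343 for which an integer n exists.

284

Reduce mod 7546: 11638m ≡ 44 (mod 7546). With g = gcd(11638, 7546) = 22 dividing 44, divide through: 529m ≡ 2 (mod 343).
Since gcd(529, 343) = 1, m ≡ 2·(529)⁻¹ ≡ 284 (mod 343). Smallest non-negative: 284.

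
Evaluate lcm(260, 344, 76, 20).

424840

lcm(260, 344) = 260·344/gcd = 89440/4 = 22360
lcm(22360, 76) = 22360·76/gcd = 1699360/4 = 424840
lcm(424840, 20) = 424840·20/gcd = 8496800/20 = 424840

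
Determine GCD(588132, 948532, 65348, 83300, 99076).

588132 = 2² · 3² · 17 · 31²; 948532 = 2² · 13 · 17 · 29 · 37; 65348 = 2² · 17 · 31²; 83300 = 2² · 5² · 7² · 17; 99076 = 2² · 17 · 31 · 47
gcd takes min exponent of each prime: 2² · 17 = 68

68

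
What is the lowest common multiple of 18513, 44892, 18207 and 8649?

18513 = 3² · 11² · 17; 44892 = 2² · 3² · 29 · 43; 18207 = 3² · 7 · 17²; 8649 = 3² · 31²
lcm takes max exponent of each prime: 2² · 3² · 7 · 11² · 17² · 29 · 31² · 43 = 10560235296996

10560235296996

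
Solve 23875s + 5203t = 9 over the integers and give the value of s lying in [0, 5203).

Euclid: 23875 = 4·5203 + 3063; 5203 = 1·3063 + 2140; 3063 = 1·2140 + 923; 2140 = 2·923 + 294; 923 = 3·294 + 41; 294 = 7·41 + 7; 41 = 5·7 + 6; 7 = 1·6 + 1; 6 = 6·1 + 0 → gcd = 1; 9 = 1·9.
Back-substitution yields 23875·(-761) + 5203·(3492) = 1, so one solution is s = -761·9 = -6849, t = 3492·9 = 31428.
Solutions in s differ by 5203/1 = 5203; the one in [0, 5203) is -6849 mod 5203 = 3557.

3557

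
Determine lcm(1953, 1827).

56637

gcd first: 1953 = 1·1827 + 126; 1827 = 14·126 + 63; 126 = 2·63 + 0 → gcd = 63
lcm = 1953·1827/gcd = 3568131/63 = 56637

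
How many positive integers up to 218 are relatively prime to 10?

Prime factors of 10: 2, 5. Count integers ≤ 218 divisible by none of them.
By inclusion–exclusion: 218 − ⌊218/2⌋ − ⌊218/5⌋ + ⌊218/10⌋ = 87.

87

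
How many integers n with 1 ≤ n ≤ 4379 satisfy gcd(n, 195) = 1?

Prime factors of 195: 3, 5, 13. Count integers ≤ 4379 divisible by none of them.
By inclusion–exclusion: 4379 − ⌊4379/3⌋ − ⌊4379/5⌋ − ⌊4379/13⌋ + ⌊4379/15⌋ + ⌊4379/39⌋ + ⌊4379/65⌋ − ⌊4379/195⌋ = 2157.

2157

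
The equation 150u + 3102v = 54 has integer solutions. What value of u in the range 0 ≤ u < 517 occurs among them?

476

Euclid: 3102 = 20·150 + 102; 150 = 1·102 + 48; 102 = 2·48 + 6; 48 = 8·6 + 0 → gcd = 6; 54 = 6·9.
Back-substitution yields 150·(-62) + 3102·(3) = 6, so one solution is u = -62·9 = -558, v = 3·9 = 27.
Solutions in u differ by 3102/6 = 517; the one in [0, 517) is -558 mod 517 = 476.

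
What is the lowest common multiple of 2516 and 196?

2516 = 2² · 17 · 37; 196 = 2² · 7²
max exponents: 2² · 7² · 17 · 37 = 123284

123284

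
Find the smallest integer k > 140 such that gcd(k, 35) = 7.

35 = 7·5. Any k with gcd(k, 35) = 7 is a multiple of 7, say 7s, with s coprime to 5.
Need s > 140/7, so s ≥ 21. First s ≥ 21 with gcd(s, 5) = 1 is s = 21. Thus k = 7·21 = 147.

147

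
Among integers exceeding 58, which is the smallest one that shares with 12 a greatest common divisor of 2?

Multiples of 2 above 58: 2·30, 2·31, … . Need the cofactor coprime to 12/2 = 6.
Checking s = 30, 31, … the first with gcd(s, 6) = 1 is s = 31, giving 62.

62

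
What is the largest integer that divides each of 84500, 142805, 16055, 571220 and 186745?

gcd(84500, 142805): 142805 = 1·84500 + 58305; 84500 = 1·58305 + 26195; 58305 = 2·26195 + 5915; 26195 = 4·5915 + 2535; 5915 = 2·2535 + 845; 2535 = 3·845 + 0 → 845
gcd(845, 16055): 16055 = 19·845 + 0 → 845
gcd(845, 571220): 571220 = 676·845 + 0 → 845
gcd(845, 186745): 186745 = 221·845 + 0 → 845

845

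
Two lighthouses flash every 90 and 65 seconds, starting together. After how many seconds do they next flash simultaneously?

90 = 2 · 3² · 5; 65 = 5 · 13
max exponents: 2 · 3² · 5 · 13 = 1170

1170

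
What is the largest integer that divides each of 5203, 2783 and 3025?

121

5203 = 11² · 43; 2783 = 11² · 23; 3025 = 5² · 11²
gcd takes min exponent of each prime: 11² = 121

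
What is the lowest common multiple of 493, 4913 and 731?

6126511

493 = 17 · 29; 4913 = 17³; 731 = 17 · 43
lcm takes max exponent of each prime: 17³ · 29 · 43 = 6126511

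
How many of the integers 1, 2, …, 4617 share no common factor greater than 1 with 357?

357 = 3·7·17. Inclusion–exclusion on these primes:
4617 − ⌊4617/3⌋ − ⌊4617/7⌋ − ⌊4617/17⌋ + ⌊4617/21⌋ + ⌊4617/51⌋ + ⌊4617/119⌋ − ⌊4617/357⌋ = 2483

2483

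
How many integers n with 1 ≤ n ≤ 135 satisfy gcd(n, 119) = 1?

119 = 7·17. Inclusion–exclusion on these primes:
135 − ⌊135/7⌋ − ⌊135/17⌋ + ⌊135/119⌋ = 110

110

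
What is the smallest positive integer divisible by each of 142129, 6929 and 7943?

142129 = 13² · 29²; 6929 = 13² · 41; 7943 = 13² · 47
lcm takes max exponent of each prime: 13² · 29² · 41 · 47 = 273882583

273882583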